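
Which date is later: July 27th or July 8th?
July 27th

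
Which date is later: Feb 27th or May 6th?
May 6th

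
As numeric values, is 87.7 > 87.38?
True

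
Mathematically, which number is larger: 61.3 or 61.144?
61.3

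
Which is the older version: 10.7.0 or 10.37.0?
10.7.0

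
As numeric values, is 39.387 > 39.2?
True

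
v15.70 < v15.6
False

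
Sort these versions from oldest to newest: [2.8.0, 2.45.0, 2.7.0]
[2.7.0, 2.8.0, 2.45.0]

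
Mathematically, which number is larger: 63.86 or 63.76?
63.86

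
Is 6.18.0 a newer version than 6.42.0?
No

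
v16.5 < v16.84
True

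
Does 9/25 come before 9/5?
No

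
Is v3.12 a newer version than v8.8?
No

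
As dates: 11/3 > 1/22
True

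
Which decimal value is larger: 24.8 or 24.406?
24.8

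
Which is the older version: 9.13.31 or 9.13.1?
9.13.1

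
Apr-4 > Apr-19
False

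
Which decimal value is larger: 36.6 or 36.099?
36.6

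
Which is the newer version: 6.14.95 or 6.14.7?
6.14.95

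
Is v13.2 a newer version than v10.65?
Yes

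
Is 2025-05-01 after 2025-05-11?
No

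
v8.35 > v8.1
True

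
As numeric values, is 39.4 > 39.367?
True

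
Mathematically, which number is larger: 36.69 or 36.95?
36.95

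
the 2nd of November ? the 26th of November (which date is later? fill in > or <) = <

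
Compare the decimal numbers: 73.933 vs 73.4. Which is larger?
73.933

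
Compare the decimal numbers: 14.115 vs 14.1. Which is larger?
14.115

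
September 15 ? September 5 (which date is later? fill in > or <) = >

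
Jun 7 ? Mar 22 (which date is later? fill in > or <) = >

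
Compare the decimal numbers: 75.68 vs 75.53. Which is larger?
75.68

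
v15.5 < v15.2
False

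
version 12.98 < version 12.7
False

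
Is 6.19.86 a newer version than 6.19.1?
Yes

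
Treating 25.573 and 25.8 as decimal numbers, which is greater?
25.8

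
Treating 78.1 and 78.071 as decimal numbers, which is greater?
78.1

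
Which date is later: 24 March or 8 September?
8 September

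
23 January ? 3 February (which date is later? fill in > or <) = <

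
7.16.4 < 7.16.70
True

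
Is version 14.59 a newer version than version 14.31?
Yes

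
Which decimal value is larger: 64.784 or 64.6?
64.784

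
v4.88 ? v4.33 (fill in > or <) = >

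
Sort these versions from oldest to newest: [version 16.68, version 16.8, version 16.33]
[version 16.8, version 16.33, version 16.68]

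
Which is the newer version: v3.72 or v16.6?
v16.6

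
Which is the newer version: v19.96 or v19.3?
v19.96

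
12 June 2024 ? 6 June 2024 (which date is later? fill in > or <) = >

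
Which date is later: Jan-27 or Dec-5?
Dec-5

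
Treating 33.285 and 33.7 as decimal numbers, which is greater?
33.7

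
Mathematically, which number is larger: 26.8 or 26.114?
26.8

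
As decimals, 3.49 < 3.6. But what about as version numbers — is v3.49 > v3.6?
True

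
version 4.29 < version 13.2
True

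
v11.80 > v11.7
True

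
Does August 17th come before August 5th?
No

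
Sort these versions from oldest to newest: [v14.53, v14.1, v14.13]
[v14.1, v14.13, v14.53]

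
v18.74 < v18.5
False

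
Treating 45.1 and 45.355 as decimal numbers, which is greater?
45.355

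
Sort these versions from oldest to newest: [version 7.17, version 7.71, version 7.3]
[version 7.3, version 7.17, version 7.71]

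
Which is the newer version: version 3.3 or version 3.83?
version 3.83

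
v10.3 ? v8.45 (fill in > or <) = >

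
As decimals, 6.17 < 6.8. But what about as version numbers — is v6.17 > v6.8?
True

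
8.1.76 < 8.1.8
False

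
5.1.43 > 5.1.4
True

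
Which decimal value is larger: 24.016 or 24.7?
24.7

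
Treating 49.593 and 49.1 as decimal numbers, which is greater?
49.593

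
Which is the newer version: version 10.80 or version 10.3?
version 10.80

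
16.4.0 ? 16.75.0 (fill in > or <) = <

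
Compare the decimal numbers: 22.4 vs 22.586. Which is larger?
22.586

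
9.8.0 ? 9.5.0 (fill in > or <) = >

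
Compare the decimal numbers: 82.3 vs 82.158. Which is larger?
82.3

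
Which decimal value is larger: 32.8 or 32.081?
32.8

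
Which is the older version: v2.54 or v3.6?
v2.54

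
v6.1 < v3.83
False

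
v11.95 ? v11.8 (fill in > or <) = >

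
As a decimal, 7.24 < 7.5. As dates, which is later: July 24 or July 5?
July 24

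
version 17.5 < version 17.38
True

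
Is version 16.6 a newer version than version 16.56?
No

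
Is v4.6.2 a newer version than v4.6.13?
No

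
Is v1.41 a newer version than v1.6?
Yes. Version numbers are compared segment by segment as integers, not as decimals: minor version 41 > 6, so v1.41 > v1.6 (even though the decimal 1.41 < 1.6).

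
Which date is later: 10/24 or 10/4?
10/24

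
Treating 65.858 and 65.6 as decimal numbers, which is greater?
65.858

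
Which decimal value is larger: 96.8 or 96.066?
96.8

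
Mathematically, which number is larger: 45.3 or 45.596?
45.596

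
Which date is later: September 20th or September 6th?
September 20th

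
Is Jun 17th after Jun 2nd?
Yes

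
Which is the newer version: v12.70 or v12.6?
v12.70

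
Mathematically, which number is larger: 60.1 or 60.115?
60.115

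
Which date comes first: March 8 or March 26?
March 8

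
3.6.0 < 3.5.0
False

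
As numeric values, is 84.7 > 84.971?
False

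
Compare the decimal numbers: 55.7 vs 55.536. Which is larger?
55.7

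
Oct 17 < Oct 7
False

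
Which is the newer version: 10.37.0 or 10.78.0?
10.78.0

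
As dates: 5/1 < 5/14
True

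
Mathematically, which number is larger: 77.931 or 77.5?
77.931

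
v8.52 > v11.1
False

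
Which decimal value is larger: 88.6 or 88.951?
88.951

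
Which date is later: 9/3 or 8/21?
9/3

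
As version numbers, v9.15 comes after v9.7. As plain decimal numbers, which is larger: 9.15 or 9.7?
9.7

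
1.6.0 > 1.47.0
False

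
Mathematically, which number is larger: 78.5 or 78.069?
78.5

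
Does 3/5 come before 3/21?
Yes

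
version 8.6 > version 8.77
False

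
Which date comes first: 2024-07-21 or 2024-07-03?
2024-07-03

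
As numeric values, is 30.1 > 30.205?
False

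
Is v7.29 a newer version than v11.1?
No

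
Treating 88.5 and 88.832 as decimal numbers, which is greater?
88.832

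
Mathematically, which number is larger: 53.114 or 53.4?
53.4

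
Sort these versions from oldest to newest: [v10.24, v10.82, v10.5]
[v10.5, v10.24, v10.82]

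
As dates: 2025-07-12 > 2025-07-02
True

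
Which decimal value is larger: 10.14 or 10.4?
10.4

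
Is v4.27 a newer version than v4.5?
Yes. Version numbers are compared segment by segment as integers, not as decimals: minor version 27 > 5, so v4.27 > v4.5 (even though the decimal 4.27 < 4.5).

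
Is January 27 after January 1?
Yes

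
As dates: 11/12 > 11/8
True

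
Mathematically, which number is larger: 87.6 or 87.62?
87.62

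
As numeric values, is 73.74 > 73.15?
True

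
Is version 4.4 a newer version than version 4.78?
No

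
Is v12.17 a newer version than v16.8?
No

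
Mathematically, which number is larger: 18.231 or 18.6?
18.6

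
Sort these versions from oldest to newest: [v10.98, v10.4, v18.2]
[v10.4, v10.98, v18.2]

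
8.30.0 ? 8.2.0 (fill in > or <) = >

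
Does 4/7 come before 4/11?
Yes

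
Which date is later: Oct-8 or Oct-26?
Oct-26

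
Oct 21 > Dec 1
False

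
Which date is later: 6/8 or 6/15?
6/15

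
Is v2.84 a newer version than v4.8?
No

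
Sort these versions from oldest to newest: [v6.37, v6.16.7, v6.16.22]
[v6.16.7, v6.16.22, v6.37]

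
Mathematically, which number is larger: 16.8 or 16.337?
16.8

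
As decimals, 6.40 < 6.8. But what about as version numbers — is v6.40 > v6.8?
True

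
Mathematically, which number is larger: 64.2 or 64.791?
64.791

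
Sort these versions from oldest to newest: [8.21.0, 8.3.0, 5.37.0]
[5.37.0, 8.3.0, 8.21.0]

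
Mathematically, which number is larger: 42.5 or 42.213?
42.5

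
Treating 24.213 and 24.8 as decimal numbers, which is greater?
24.8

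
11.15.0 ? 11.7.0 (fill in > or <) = >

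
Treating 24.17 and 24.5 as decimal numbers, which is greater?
24.5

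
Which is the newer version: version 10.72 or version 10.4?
version 10.72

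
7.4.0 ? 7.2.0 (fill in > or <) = >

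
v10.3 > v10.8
False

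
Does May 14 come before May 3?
No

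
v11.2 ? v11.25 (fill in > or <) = <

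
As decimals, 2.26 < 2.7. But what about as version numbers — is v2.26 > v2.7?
True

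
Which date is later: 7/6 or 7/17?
7/17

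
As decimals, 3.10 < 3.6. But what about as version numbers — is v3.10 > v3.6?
True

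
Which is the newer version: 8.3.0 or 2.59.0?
8.3.0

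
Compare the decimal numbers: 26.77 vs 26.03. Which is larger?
26.77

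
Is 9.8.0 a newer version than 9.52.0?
No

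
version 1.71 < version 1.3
False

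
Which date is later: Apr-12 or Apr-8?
Apr-12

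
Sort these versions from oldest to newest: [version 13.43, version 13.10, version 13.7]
[version 13.7, version 13.10, version 13.43]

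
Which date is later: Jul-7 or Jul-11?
Jul-11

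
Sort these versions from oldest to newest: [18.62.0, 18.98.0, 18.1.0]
[18.1.0, 18.62.0, 18.98.0]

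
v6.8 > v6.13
False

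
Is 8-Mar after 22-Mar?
No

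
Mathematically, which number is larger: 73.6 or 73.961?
73.961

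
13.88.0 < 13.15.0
False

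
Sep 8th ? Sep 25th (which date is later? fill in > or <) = <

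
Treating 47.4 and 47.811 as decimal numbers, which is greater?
47.811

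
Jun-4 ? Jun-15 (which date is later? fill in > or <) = <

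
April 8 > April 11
False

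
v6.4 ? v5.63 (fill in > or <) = >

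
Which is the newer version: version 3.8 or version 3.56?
version 3.56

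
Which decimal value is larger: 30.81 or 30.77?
30.81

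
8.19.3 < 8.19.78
True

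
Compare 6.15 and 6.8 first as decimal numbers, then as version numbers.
As decimals: 6.15 < 6.8. As versions: v6.15 > v6.8 (minor version 15 > 8).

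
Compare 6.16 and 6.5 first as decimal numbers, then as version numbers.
As decimals: 6.16 < 6.5. As versions: v6.16 > v6.5 (minor version 16 > 5).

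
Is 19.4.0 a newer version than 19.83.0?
No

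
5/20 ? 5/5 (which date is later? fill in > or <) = >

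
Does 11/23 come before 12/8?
Yes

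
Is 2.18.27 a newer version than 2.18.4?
Yes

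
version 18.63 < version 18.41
False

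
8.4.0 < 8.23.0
True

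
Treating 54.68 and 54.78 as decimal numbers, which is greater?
54.78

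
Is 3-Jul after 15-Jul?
No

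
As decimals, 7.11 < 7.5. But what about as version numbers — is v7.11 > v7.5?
True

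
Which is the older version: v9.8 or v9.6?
v9.6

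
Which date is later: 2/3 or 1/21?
2/3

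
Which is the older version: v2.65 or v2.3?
v2.3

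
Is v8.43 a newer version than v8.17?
Yes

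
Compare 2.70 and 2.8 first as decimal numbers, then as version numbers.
As decimals: 2.70 < 2.8. As versions: v2.70 > v2.8 (minor version 70 > 8).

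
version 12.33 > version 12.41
False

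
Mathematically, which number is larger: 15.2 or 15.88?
15.88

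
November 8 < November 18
True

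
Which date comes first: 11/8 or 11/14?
11/8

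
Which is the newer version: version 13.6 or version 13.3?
version 13.6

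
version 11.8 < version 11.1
False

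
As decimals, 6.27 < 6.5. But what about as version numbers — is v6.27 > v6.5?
True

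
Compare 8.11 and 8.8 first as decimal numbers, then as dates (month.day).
As decimals: 8.11 < 8.8. As dates: 8/11 is later than 8/8 (day 11 > day 8).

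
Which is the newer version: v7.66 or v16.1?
v16.1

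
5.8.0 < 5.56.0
True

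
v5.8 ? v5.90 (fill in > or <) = <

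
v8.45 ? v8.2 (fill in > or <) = >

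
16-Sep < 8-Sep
False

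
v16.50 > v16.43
True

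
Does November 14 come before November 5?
No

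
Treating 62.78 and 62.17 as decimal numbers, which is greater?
62.78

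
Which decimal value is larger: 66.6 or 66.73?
66.73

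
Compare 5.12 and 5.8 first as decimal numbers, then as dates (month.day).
As decimals: 5.12 < 5.8. As dates: 5/12 is later than 5/8 (day 12 > day 8).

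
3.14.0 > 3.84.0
False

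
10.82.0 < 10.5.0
False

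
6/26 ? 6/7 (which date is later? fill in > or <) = >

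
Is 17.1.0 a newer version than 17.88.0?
No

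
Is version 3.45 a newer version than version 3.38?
Yes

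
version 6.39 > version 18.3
False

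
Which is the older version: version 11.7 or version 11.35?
version 11.7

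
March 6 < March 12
True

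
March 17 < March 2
False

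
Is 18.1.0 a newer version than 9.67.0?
Yes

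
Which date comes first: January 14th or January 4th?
January 4th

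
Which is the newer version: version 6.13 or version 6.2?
version 6.13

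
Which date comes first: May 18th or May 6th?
May 6th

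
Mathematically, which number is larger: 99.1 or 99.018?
99.1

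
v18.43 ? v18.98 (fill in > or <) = <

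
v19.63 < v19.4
False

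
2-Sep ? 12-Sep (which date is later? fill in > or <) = <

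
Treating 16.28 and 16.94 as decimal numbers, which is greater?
16.94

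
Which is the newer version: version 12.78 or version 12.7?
version 12.78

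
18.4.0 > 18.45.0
False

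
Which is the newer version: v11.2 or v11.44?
v11.44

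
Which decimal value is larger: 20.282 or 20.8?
20.8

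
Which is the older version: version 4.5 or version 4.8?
version 4.5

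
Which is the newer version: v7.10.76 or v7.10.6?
v7.10.76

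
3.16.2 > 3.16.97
False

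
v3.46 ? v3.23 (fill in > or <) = >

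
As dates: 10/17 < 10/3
False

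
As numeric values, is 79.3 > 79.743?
False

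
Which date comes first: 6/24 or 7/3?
6/24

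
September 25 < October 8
True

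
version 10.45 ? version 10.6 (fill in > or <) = >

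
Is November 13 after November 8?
Yes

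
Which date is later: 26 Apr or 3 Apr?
26 Apr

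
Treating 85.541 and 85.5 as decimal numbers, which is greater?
85.541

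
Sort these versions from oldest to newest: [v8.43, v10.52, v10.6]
[v8.43, v10.6, v10.52]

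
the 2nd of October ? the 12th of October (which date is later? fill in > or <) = <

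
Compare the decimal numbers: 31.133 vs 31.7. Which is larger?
31.7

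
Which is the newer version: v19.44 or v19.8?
v19.44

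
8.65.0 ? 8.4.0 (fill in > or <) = >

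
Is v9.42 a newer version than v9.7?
Yes. Version numbers are compared segment by segment as integers, not as decimals: minor version 42 > 7, so v9.42 > v9.7 (even though the decimal 9.42 < 9.7).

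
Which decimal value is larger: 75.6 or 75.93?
75.93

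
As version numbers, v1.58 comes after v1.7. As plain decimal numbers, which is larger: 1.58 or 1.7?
1.7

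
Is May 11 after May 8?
Yes. Day 11 comes after day 8 in May — this is a date comparison, not a decimal one (the decimal 5.11 would be smaller than 5.8).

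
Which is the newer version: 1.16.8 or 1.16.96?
1.16.96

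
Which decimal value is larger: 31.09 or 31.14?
31.14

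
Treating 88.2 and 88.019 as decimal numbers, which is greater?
88.2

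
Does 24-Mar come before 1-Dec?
Yes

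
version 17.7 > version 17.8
False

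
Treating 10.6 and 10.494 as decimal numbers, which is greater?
10.6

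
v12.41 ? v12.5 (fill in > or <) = >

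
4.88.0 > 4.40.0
True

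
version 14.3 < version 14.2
False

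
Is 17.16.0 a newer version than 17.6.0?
Yes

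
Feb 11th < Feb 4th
False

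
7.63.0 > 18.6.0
False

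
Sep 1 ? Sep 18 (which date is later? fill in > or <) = <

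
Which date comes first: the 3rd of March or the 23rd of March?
the 3rd of March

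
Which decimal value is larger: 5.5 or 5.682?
5.682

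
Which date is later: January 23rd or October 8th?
October 8th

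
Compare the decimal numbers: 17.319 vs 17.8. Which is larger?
17.8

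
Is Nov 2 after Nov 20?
No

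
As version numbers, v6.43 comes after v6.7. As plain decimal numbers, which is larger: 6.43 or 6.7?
6.7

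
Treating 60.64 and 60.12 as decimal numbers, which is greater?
60.64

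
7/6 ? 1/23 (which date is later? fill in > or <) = >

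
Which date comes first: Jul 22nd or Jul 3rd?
Jul 3rd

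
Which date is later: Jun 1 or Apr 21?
Jun 1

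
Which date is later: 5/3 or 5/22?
5/22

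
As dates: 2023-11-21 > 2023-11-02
True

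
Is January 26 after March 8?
No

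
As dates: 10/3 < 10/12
True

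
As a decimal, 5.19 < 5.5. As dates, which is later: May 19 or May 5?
May 19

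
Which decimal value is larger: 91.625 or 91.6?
91.625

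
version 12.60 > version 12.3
True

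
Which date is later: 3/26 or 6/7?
6/7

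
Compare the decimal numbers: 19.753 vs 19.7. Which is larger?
19.753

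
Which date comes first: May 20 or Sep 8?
May 20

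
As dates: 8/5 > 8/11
False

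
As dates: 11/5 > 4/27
True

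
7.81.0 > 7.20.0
True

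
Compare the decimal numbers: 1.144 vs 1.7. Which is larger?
1.7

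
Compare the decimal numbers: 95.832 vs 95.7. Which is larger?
95.832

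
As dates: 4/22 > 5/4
False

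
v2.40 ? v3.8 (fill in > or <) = <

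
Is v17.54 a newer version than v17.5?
Yes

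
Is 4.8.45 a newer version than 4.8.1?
Yes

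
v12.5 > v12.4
True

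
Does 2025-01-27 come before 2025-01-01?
No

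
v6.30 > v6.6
True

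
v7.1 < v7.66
True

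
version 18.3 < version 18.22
True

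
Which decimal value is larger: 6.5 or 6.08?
6.5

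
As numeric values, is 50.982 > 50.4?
True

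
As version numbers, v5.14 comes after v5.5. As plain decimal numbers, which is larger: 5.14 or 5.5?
5.5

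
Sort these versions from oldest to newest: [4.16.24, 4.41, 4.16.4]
[4.16.4, 4.16.24, 4.41]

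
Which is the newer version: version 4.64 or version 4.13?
version 4.64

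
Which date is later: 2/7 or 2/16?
2/16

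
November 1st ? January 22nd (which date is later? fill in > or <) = >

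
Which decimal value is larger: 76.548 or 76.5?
76.548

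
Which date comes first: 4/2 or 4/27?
4/2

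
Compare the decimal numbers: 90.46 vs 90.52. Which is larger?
90.52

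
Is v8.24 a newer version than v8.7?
Yes. Version numbers are compared segment by segment as integers, not as decimals: minor version 24 > 7, so v8.24 > v8.7 (even though the decimal 8.24 < 8.7).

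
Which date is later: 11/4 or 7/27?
11/4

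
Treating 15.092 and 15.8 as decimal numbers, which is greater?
15.8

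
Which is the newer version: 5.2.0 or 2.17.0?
5.2.0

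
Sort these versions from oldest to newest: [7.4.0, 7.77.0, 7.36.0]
[7.4.0, 7.36.0, 7.77.0]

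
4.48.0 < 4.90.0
True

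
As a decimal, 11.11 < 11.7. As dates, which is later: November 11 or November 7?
November 11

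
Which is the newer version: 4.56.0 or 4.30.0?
4.56.0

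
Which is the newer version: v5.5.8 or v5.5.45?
v5.5.45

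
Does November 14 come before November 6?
No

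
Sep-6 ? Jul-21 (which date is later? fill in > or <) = >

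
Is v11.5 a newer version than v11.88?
No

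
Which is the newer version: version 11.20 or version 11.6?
version 11.20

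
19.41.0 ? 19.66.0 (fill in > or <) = <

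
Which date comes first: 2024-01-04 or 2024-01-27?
2024-01-04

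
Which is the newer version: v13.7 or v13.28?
v13.28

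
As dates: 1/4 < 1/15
True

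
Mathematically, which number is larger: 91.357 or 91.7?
91.7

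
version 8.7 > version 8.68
False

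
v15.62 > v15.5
True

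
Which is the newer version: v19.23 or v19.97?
v19.97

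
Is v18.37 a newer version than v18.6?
Yes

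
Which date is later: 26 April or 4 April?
26 April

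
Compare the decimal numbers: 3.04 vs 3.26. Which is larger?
3.26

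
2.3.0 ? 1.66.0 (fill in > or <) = >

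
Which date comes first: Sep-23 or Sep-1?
Sep-1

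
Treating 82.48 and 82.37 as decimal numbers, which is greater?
82.48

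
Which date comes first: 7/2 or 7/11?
7/2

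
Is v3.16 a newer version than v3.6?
Yes. Version numbers are compared segment by segment as integers, not as decimals: minor version 16 > 6, so v3.16 > v3.6 (even though the decimal 3.16 < 3.6).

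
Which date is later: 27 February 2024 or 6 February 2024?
27 February 2024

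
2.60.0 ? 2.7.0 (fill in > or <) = >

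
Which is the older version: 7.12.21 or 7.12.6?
7.12.6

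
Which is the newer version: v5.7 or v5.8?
v5.8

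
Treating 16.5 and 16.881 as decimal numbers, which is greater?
16.881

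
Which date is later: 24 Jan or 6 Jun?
6 Jun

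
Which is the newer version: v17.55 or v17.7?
v17.55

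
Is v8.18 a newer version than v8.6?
Yes. Version numbers are compared segment by segment as integers, not as decimals: minor version 18 > 6, so v8.18 > v8.6 (even though the decimal 8.18 < 8.6).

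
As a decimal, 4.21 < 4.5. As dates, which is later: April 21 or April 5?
April 21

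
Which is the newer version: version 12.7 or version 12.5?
version 12.7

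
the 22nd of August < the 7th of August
False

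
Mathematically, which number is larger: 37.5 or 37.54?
37.54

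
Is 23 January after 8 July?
No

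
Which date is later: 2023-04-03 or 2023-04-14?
2023-04-14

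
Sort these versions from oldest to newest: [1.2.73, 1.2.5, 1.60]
[1.2.5, 1.2.73, 1.60]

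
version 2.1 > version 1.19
True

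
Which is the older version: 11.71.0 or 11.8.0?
11.8.0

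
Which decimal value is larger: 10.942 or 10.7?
10.942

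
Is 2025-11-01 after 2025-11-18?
No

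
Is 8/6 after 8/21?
No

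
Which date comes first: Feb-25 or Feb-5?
Feb-5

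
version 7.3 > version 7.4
False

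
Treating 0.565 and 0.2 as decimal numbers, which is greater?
0.565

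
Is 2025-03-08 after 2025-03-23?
No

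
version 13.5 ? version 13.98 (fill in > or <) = <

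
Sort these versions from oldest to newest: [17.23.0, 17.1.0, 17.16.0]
[17.1.0, 17.16.0, 17.23.0]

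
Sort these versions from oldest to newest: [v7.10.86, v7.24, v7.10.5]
[v7.10.5, v7.10.86, v7.24]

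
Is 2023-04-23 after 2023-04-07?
Yes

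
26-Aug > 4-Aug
True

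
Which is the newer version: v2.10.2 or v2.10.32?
v2.10.32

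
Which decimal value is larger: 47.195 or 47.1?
47.195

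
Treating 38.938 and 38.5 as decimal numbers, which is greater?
38.938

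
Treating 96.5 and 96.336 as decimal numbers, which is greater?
96.5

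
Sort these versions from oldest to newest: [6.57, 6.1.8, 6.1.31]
[6.1.8, 6.1.31, 6.57]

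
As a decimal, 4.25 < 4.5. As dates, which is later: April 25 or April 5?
April 25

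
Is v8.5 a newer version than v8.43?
No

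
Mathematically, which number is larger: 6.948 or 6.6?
6.948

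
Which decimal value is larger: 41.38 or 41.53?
41.53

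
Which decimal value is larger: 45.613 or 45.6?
45.613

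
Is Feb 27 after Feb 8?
Yes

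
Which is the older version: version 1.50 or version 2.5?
version 1.50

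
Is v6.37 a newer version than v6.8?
Yes. Version numbers are compared segment by segment as integers, not as decimals: minor version 37 > 8, so v6.37 > v6.8 (even though the decimal 6.37 < 6.8).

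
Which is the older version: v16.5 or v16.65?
v16.5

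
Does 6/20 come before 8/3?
Yes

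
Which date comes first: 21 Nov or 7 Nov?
7 Nov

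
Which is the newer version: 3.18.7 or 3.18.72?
3.18.72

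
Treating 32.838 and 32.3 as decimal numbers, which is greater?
32.838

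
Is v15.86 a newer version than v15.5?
Yes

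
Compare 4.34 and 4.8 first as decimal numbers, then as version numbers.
As decimals: 4.34 < 4.8. As versions: v4.34 > v4.8 (minor version 34 > 8).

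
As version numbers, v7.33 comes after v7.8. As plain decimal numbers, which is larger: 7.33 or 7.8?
7.8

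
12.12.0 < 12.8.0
False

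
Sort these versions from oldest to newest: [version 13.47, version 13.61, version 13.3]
[version 13.3, version 13.47, version 13.61]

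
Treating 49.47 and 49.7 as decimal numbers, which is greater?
49.7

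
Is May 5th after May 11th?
No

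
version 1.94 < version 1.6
False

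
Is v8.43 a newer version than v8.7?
Yes. Version numbers are compared segment by segment as integers, not as decimals: minor version 43 > 7, so v8.43 > v8.7 (even though the decimal 8.43 < 8.7).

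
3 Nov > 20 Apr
True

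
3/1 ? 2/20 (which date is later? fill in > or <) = >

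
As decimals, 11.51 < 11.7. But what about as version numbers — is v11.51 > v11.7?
True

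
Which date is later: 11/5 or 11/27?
11/27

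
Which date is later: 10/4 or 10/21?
10/21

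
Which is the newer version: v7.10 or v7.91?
v7.91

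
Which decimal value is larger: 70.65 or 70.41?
70.65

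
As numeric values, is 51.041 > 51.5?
False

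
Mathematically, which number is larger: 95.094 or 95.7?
95.7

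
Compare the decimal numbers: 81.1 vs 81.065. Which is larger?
81.1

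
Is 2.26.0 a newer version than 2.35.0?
No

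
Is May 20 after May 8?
Yes. Day 20 comes after day 8 in May — this is a date comparison, not a decimal one (the decimal 5.20 would be smaller than 5.8).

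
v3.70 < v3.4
False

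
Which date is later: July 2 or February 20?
July 2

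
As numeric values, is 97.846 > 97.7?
True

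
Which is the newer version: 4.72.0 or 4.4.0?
4.72.0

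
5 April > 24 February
True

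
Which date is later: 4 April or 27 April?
27 April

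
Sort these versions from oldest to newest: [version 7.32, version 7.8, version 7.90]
[version 7.8, version 7.32, version 7.90]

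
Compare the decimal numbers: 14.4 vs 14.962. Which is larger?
14.962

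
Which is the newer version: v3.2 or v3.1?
v3.2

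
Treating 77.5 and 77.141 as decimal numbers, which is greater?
77.5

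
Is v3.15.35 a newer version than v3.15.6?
Yes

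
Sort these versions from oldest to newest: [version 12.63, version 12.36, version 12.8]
[version 12.8, version 12.36, version 12.63]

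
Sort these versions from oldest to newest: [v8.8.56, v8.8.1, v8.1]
[v8.1, v8.8.1, v8.8.56]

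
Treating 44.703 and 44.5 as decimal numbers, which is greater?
44.703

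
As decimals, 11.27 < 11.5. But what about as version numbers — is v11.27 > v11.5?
True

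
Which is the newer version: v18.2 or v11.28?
v18.2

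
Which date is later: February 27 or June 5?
June 5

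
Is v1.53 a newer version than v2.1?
No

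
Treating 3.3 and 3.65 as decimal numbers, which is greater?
3.65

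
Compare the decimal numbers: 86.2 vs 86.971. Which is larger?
86.971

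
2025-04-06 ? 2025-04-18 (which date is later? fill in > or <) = <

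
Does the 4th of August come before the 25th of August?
Yes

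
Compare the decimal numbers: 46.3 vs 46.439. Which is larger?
46.439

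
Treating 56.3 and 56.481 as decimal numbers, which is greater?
56.481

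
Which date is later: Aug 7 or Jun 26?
Aug 7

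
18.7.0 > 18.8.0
False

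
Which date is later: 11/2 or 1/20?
11/2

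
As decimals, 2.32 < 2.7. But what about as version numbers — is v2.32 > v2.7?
True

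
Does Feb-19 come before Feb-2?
No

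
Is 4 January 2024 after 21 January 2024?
No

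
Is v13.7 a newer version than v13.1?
Yes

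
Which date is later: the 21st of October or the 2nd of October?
the 21st of October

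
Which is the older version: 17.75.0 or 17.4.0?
17.4.0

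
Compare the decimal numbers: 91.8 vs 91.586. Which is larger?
91.8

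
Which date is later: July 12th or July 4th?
July 12th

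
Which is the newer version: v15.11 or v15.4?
v15.11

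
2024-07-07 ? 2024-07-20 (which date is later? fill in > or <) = <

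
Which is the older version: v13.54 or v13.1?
v13.1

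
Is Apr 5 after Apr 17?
No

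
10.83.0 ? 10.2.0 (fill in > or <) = >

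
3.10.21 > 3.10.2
True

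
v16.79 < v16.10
False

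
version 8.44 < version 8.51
True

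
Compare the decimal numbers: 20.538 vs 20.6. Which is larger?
20.6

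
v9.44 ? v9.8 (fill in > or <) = >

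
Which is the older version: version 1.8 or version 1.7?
version 1.7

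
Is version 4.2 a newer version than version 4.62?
No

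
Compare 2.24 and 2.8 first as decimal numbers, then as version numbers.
As decimals: 2.24 < 2.8. As versions: v2.24 > v2.8 (minor version 24 > 8).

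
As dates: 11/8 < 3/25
False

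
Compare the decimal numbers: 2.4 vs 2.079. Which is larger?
2.4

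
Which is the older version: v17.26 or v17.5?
v17.5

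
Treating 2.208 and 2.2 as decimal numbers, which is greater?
2.208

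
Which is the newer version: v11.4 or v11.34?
v11.34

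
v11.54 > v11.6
True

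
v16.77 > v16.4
True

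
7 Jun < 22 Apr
False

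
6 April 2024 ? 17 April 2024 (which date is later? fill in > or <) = <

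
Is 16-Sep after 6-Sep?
Yes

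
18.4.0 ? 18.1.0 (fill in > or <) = >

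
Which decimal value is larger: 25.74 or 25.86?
25.86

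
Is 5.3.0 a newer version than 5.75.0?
No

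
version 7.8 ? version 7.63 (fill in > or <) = <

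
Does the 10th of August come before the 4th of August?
No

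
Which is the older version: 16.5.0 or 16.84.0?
16.5.0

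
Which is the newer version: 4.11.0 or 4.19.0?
4.19.0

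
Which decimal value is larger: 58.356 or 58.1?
58.356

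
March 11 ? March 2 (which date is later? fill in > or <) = >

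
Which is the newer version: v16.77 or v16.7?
v16.77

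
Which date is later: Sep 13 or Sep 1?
Sep 13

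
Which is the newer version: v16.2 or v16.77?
v16.77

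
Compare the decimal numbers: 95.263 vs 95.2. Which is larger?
95.263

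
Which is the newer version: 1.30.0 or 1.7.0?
1.30.0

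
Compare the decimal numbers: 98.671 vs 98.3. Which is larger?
98.671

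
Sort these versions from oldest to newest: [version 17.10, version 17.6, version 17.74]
[version 17.6, version 17.10, version 17.74]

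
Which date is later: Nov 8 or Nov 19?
Nov 19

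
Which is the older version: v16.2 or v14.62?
v14.62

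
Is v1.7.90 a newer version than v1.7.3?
Yes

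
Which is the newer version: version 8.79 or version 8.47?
version 8.79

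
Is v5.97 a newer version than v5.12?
Yes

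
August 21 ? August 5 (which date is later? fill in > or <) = >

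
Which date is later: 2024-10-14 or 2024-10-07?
2024-10-14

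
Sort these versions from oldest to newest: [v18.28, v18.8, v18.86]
[v18.8, v18.28, v18.86]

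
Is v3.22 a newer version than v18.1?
No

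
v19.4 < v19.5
True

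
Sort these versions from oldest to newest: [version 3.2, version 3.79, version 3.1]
[version 3.1, version 3.2, version 3.79]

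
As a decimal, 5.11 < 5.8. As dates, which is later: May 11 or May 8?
May 11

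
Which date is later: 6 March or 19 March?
19 March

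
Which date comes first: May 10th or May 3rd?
May 3rd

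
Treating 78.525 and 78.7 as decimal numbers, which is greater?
78.7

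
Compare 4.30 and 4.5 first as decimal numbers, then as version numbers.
As decimals: 4.30 < 4.5. As versions: v4.30 > v4.5 (minor version 30 > 5).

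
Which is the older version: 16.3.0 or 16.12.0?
16.3.0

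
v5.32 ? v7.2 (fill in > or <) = <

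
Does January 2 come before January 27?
Yes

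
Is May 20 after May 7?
Yes. Day 20 comes after day 7 in May — this is a date comparison, not a decimal one (the decimal 5.20 would be smaller than 5.7).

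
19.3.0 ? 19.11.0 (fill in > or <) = <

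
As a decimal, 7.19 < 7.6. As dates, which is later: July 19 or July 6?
July 19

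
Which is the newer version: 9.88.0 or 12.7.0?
12.7.0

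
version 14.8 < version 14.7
False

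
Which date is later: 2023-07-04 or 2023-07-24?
2023-07-24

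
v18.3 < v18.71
True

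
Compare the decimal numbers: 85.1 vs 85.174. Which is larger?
85.174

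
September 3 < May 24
False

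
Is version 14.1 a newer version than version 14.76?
No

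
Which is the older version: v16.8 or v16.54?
v16.8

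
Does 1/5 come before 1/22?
Yes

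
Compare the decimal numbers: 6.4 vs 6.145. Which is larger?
6.4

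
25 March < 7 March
False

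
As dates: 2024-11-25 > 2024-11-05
True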